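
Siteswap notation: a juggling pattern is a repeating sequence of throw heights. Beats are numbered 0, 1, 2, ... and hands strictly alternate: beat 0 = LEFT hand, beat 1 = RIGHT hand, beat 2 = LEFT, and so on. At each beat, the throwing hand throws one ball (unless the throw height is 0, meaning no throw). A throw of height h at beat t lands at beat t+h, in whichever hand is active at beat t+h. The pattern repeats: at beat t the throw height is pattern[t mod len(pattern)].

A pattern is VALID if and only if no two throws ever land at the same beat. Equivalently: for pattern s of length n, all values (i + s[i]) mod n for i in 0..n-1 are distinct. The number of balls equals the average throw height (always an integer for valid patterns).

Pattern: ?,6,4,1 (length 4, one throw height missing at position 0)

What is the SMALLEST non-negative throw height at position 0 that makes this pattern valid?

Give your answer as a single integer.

Answer: 1

Derivation:
i=0: s[i]=? (unknown)
i=1: (1 + 6) mod 4 = 3
i=2: (2 + 4) mod 4 = 2
i=3: (3 + 1) mod 4 = 0
Known residues: [0, 2, 3]; need a permutation of 0..3, so missing residue r = 1
Need (0 + s) mod 4 = 1; smallest s = (1 - 0) mod 4 = 1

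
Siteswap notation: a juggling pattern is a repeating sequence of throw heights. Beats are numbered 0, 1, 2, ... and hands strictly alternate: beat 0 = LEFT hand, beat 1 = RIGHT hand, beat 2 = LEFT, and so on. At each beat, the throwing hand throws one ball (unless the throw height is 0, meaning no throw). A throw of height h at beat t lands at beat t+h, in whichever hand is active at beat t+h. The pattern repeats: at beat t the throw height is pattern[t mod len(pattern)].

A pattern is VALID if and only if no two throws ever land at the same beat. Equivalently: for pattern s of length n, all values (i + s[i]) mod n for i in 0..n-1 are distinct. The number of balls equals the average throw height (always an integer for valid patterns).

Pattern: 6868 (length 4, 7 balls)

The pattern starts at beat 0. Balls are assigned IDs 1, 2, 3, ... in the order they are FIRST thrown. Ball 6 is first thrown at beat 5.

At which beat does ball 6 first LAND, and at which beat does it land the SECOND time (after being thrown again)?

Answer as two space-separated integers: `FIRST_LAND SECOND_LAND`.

Beat 0 (L): throw ball1 h=6 -> lands@6:L; in-air after throw: [b1@6:L]
Beat 1 (R): throw ball2 h=8 -> lands@9:R; in-air after throw: [b1@6:L b2@9:R]
Beat 2 (L): throw ball3 h=6 -> lands@8:L; in-air after throw: [b1@6:L b3@8:L b2@9:R]
Beat 3 (R): throw ball4 h=8 -> lands@11:R; in-air after throw: [b1@6:L b3@8:L b2@9:R b4@11:R]
Beat 4 (L): throw ball5 h=6 -> lands@10:L; in-air after throw: [b1@6:L b3@8:L b2@9:R b5@10:L b4@11:R]
Beat 5 (R): throw ball6 h=8 -> lands@13:R; in-air after throw: [b1@6:L b3@8:L b2@9:R b5@10:L b4@11:R b6@13:R]
Beat 6 (L): throw ball1 h=6 -> lands@12:L; in-air after throw: [b3@8:L b2@9:R b5@10:L b4@11:R b1@12:L b6@13:R]
Beat 7 (R): throw ball7 h=8 -> lands@15:R; in-air after throw: [b3@8:L b2@9:R b5@10:L b4@11:R b1@12:L b6@13:R b7@15:R]
Beat 8 (L): throw ball3 h=6 -> lands@14:L; in-air after throw: [b2@9:R b5@10:L b4@11:R b1@12:L b6@13:R b3@14:L b7@15:R]
Beat 9 (R): throw ball2 h=8 -> lands@17:R; in-air after throw: [b5@10:L b4@11:R b1@12:L b6@13:R b3@14:L b7@15:R b2@17:R]
Beat 10 (L): throw ball5 h=6 -> lands@16:L; in-air after throw: [b4@11:R b1@12:L b6@13:R b3@14:L b7@15:R b5@16:L b2@17:R]
Beat 11 (R): throw ball4 h=8 -> lands@19:R; in-air after throw: [b1@12:L b6@13:R b3@14:L b7@15:R b5@16:L b2@17:R b4@19:R]
Beat 12 (L): throw ball1 h=6 -> lands@18:L; in-air after throw: [b6@13:R b3@14:L b7@15:R b5@16:L b2@17:R b1@18:L b4@19:R]
Beat 13 (R): throw ball6 h=8 -> lands@21:R; in-air after throw: [b3@14:L b7@15:R b5@16:L b2@17:R b1@18:L b4@19:R b6@21:R]
Ball 6: thrown@5 h=8 -> first land @13; rethrown@13 h=8 -> second land @21

Answer: 13 21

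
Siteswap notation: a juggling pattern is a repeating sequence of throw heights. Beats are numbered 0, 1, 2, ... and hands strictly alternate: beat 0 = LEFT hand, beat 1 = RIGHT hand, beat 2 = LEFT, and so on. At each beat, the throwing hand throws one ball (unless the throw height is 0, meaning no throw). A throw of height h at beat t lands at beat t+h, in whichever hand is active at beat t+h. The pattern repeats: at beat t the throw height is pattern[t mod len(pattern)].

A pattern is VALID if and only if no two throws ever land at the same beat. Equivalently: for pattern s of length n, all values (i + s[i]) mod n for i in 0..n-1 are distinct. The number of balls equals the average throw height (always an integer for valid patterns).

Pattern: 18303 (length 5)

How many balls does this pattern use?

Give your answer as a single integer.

Answer: 3

Derivation:
Pattern = [1, 8, 3, 0, 3], length n = 5
  position 0: throw height = 1, running sum = 1
  position 1: throw height = 8, running sum = 9
  position 2: throw height = 3, running sum = 12
  position 3: throw height = 0, running sum = 12
  position 4: throw height = 3, running sum = 15
Total sum = 15; balls = sum / n = 15 / 5 = 3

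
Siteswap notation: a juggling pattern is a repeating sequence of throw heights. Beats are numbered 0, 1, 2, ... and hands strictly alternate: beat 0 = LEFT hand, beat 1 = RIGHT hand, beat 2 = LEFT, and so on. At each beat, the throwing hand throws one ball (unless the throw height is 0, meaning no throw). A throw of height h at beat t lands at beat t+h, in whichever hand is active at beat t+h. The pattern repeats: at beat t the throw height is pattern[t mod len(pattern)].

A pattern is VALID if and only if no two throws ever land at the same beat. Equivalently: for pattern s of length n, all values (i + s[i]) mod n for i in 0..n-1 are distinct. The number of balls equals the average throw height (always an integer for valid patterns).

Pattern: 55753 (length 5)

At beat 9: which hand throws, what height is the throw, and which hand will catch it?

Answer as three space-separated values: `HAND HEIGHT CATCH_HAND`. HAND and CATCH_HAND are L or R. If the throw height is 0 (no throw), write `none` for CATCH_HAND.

Answer: R 3 L

Derivation:
Beat 9: 9 mod 2 = 1, so hand = R
Throw height = pattern[9 mod 5] = pattern[4] = 3
Lands at beat 9+3=12, 12 mod 2 = 0, so catch hand = L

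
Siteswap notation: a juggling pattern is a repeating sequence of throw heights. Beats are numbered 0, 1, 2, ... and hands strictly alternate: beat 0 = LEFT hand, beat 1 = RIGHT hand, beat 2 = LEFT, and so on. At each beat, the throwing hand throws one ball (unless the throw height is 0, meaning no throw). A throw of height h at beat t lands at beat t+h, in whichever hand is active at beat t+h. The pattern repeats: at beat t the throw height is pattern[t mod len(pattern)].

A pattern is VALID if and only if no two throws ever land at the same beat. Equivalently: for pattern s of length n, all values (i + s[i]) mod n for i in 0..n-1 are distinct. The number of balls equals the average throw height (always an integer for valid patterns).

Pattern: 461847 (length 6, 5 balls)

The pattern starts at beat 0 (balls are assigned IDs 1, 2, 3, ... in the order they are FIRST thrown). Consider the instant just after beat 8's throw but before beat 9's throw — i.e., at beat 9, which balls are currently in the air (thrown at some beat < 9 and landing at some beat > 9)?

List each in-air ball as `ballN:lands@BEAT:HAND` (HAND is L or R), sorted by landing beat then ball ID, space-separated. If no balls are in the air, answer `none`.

Answer: ball5:lands@10:L ball3:lands@11:R ball4:lands@12:L ball2:lands@13:R

Derivation:
Beat 0 (L): throw ball1 h=4 -> lands@4:L; in-air after throw: [b1@4:L]
Beat 1 (R): throw ball2 h=6 -> lands@7:R; in-air after throw: [b1@4:L b2@7:R]
Beat 2 (L): throw ball3 h=1 -> lands@3:R; in-air after throw: [b3@3:R b1@4:L b2@7:R]
Beat 3 (R): throw ball3 h=8 -> lands@11:R; in-air after throw: [b1@4:L b2@7:R b3@11:R]
Beat 4 (L): throw ball1 h=4 -> lands@8:L; in-air after throw: [b2@7:R b1@8:L b3@11:R]
Beat 5 (R): throw ball4 h=7 -> lands@12:L; in-air after throw: [b2@7:R b1@8:L b3@11:R b4@12:L]
Beat 6 (L): throw ball5 h=4 -> lands@10:L; in-air after throw: [b2@7:R b1@8:L b5@10:L b3@11:R b4@12:L]
Beat 7 (R): throw ball2 h=6 -> lands@13:R; in-air after throw: [b1@8:L b5@10:L b3@11:R b4@12:L b2@13:R]
Beat 8 (L): throw ball1 h=1 -> lands@9:R; in-air after throw: [b1@9:R b5@10:L b3@11:R b4@12:L b2@13:R]
Beat 9 (R): throw ball1 h=8 -> lands@17:R; in-air after throw: [b5@10:L b3@11:R b4@12:L b2@13:R b1@17:R]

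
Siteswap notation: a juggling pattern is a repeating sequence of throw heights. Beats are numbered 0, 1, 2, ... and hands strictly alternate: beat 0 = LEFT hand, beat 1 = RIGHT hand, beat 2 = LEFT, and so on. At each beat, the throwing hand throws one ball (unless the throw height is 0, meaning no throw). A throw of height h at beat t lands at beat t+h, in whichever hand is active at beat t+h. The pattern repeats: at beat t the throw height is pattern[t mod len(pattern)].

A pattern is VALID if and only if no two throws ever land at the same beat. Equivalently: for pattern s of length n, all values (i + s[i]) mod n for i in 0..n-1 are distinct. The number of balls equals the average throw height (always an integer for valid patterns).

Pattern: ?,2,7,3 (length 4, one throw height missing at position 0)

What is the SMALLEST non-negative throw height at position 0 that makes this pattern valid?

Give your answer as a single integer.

Answer: 0

Derivation:
i=0: s[i]=? (unknown)
i=1: (1 + 2) mod 4 = 3
i=2: (2 + 7) mod 4 = 1
i=3: (3 + 3) mod 4 = 2
Known residues: [1, 2, 3]; need a permutation of 0..3, so missing residue r = 0
Need (0 + s) mod 4 = 0; smallest s = (0 - 0) mod 4 = 0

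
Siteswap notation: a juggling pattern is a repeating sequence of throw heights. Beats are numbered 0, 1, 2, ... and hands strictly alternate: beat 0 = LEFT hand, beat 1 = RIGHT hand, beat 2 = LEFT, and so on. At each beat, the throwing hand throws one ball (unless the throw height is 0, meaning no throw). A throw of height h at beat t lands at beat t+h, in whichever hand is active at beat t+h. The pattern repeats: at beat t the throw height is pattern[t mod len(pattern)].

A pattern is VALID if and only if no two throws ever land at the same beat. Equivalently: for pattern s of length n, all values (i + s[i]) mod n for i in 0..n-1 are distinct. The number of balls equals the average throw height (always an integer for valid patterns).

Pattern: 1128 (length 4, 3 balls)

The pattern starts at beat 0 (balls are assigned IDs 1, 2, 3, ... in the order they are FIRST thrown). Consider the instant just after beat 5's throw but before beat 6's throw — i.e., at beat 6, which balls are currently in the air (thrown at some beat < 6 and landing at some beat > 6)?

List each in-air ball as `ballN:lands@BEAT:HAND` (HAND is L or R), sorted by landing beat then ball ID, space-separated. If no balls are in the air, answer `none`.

Beat 0 (L): throw ball1 h=1 -> lands@1:R; in-air after throw: [b1@1:R]
Beat 1 (R): throw ball1 h=1 -> lands@2:L; in-air after throw: [b1@2:L]
Beat 2 (L): throw ball1 h=2 -> lands@4:L; in-air after throw: [b1@4:L]
Beat 3 (R): throw ball2 h=8 -> lands@11:R; in-air after throw: [b1@4:L b2@11:R]
Beat 4 (L): throw ball1 h=1 -> lands@5:R; in-air after throw: [b1@5:R b2@11:R]
Beat 5 (R): throw ball1 h=1 -> lands@6:L; in-air after throw: [b1@6:L b2@11:R]
Beat 6 (L): throw ball1 h=2 -> lands@8:L; in-air after throw: [b1@8:L b2@11:R]

Answer: ball2:lands@11:R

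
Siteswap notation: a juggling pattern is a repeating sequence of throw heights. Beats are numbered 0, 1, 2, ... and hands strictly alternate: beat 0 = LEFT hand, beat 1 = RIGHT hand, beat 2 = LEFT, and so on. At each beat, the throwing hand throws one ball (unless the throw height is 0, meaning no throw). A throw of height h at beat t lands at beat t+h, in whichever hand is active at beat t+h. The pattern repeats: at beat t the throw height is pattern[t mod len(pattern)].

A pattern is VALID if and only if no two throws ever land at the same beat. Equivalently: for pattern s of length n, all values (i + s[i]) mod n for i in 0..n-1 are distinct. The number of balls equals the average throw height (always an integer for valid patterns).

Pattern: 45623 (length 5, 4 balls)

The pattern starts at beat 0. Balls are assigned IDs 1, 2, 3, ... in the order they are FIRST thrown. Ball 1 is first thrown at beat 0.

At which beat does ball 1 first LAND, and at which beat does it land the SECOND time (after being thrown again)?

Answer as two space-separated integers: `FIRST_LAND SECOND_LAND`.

Answer: 4 7

Derivation:
Beat 0 (L): throw ball1 h=4 -> lands@4:L; in-air after throw: [b1@4:L]
Beat 1 (R): throw ball2 h=5 -> lands@6:L; in-air after throw: [b1@4:L b2@6:L]
Beat 2 (L): throw ball3 h=6 -> lands@8:L; in-air after throw: [b1@4:L b2@6:L b3@8:L]
Beat 3 (R): throw ball4 h=2 -> lands@5:R; in-air after throw: [b1@4:L b4@5:R b2@6:L b3@8:L]
Beat 4 (L): throw ball1 h=3 -> lands@7:R; in-air after throw: [b4@5:R b2@6:L b1@7:R b3@8:L]
Beat 5 (R): throw ball4 h=4 -> lands@9:R; in-air after throw: [b2@6:L b1@7:R b3@8:L b4@9:R]
Beat 6 (L): throw ball2 h=5 -> lands@11:R; in-air after throw: [b1@7:R b3@8:L b4@9:R b2@11:R]
Beat 7 (R): throw ball1 h=6 -> lands@13:R; in-air after throw: [b3@8:L b4@9:R b2@11:R b1@13:R]
Ball 1: thrown@0 h=4 -> first land @4; rethrown@4 h=3 -> second land @7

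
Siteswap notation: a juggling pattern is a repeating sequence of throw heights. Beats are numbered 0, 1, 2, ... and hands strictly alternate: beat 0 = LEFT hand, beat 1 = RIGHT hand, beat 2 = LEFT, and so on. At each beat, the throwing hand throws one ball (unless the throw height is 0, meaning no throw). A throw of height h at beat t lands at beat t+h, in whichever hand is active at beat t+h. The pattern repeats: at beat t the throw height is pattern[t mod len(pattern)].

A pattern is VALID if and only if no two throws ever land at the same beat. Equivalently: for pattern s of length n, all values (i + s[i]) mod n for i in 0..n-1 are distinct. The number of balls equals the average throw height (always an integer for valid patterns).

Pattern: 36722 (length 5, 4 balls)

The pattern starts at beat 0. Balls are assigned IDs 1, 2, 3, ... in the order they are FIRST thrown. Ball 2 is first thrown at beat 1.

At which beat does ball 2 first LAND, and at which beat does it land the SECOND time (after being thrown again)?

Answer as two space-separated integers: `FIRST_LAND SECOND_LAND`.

Beat 0 (L): throw ball1 h=3 -> lands@3:R; in-air after throw: [b1@3:R]
Beat 1 (R): throw ball2 h=6 -> lands@7:R; in-air after throw: [b1@3:R b2@7:R]
Beat 2 (L): throw ball3 h=7 -> lands@9:R; in-air after throw: [b1@3:R b2@7:R b3@9:R]
Beat 3 (R): throw ball1 h=2 -> lands@5:R; in-air after throw: [b1@5:R b2@7:R b3@9:R]
Beat 4 (L): throw ball4 h=2 -> lands@6:L; in-air after throw: [b1@5:R b4@6:L b2@7:R b3@9:R]
Beat 5 (R): throw ball1 h=3 -> lands@8:L; in-air after throw: [b4@6:L b2@7:R b1@8:L b3@9:R]
Beat 6 (L): throw ball4 h=6 -> lands@12:L; in-air after throw: [b2@7:R b1@8:L b3@9:R b4@12:L]
Beat 7 (R): throw ball2 h=7 -> lands@14:L; in-air after throw: [b1@8:L b3@9:R b4@12:L b2@14:L]
Beat 8 (L): throw ball1 h=2 -> lands@10:L; in-air after throw: [b3@9:R b1@10:L b4@12:L b2@14:L]
Beat 9 (R): throw ball3 h=2 -> lands@11:R; in-air after throw: [b1@10:L b3@11:R b4@12:L b2@14:L]
Beat 10 (L): throw ball1 h=3 -> lands@13:R; in-air after throw: [b3@11:R b4@12:L b1@13:R b2@14:L]
Beat 11 (R): throw ball3 h=6 -> lands@17:R; in-air after throw: [b4@12:L b1@13:R b2@14:L b3@17:R]
Beat 12 (L): throw ball4 h=7 -> lands@19:R; in-air after throw: [b1@13:R b2@14:L b3@17:R b4@19:R]
Beat 13 (R): throw ball1 h=2 -> lands@15:R; in-air after throw: [b2@14:L b1@15:R b3@17:R b4@19:R]
Beat 14 (L): throw ball2 h=2 -> lands@16:L; in-air after throw: [b1@15:R b2@16:L b3@17:R b4@19:R]
Ball 2: thrown@1 h=6 -> first land @7; rethrown@7 h=7 -> second land @14

Answer: 7 14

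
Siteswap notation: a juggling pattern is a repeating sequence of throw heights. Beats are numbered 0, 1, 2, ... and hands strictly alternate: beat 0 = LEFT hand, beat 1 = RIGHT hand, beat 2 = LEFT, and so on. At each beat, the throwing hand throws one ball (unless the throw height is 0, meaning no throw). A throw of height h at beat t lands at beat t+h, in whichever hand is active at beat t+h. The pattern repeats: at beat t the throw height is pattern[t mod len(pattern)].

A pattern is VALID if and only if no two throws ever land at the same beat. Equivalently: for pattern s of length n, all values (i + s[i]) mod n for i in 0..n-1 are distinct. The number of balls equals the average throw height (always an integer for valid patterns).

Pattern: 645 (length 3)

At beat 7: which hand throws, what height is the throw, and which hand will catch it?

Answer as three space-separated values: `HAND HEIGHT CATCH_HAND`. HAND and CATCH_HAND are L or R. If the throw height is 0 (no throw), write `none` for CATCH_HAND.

Beat 7: 7 mod 2 = 1, so hand = R
Throw height = pattern[7 mod 3] = pattern[1] = 4
Lands at beat 7+4=11, 11 mod 2 = 1, so catch hand = R

Answer: R 4 R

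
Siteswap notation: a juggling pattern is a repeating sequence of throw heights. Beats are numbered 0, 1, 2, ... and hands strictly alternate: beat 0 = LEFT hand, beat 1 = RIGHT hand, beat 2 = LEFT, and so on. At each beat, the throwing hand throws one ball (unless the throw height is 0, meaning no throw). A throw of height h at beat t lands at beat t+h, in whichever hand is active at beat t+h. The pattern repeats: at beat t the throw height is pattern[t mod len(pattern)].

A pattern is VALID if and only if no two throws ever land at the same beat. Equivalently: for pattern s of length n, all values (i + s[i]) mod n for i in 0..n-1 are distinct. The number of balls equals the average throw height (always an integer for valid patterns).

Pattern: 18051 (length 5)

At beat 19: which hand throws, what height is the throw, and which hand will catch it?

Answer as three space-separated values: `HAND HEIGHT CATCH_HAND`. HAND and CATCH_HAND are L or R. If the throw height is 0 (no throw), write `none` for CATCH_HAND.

Answer: R 1 L

Derivation:
Beat 19: 19 mod 2 = 1, so hand = R
Throw height = pattern[19 mod 5] = pattern[4] = 1
Lands at beat 19+1=20, 20 mod 2 = 0, so catch hand = L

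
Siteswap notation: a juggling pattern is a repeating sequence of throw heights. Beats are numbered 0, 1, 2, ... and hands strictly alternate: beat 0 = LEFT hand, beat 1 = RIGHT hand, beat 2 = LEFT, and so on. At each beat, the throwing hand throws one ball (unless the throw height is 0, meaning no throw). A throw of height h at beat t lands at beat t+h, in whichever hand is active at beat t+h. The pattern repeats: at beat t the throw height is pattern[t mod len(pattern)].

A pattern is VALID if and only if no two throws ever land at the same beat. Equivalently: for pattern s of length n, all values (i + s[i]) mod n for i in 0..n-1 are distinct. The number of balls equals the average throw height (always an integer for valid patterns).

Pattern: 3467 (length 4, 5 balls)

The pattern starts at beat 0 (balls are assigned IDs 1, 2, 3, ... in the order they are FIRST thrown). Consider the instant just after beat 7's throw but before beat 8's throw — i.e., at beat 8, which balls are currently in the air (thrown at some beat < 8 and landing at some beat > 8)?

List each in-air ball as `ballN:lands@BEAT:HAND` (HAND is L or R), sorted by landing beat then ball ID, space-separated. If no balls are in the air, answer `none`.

Beat 0 (L): throw ball1 h=3 -> lands@3:R; in-air after throw: [b1@3:R]
Beat 1 (R): throw ball2 h=4 -> lands@5:R; in-air after throw: [b1@3:R b2@5:R]
Beat 2 (L): throw ball3 h=6 -> lands@8:L; in-air after throw: [b1@3:R b2@5:R b3@8:L]
Beat 3 (R): throw ball1 h=7 -> lands@10:L; in-air after throw: [b2@5:R b3@8:L b1@10:L]
Beat 4 (L): throw ball4 h=3 -> lands@7:R; in-air after throw: [b2@5:R b4@7:R b3@8:L b1@10:L]
Beat 5 (R): throw ball2 h=4 -> lands@9:R; in-air after throw: [b4@7:R b3@8:L b2@9:R b1@10:L]
Beat 6 (L): throw ball5 h=6 -> lands@12:L; in-air after throw: [b4@7:R b3@8:L b2@9:R b1@10:L b5@12:L]
Beat 7 (R): throw ball4 h=7 -> lands@14:L; in-air after throw: [b3@8:L b2@9:R b1@10:L b5@12:L b4@14:L]
Beat 8 (L): throw ball3 h=3 -> lands@11:R; in-air after throw: [b2@9:R b1@10:L b3@11:R b5@12:L b4@14:L]

Answer: ball2:lands@9:R ball1:lands@10:L ball5:lands@12:L ball4:lands@14:L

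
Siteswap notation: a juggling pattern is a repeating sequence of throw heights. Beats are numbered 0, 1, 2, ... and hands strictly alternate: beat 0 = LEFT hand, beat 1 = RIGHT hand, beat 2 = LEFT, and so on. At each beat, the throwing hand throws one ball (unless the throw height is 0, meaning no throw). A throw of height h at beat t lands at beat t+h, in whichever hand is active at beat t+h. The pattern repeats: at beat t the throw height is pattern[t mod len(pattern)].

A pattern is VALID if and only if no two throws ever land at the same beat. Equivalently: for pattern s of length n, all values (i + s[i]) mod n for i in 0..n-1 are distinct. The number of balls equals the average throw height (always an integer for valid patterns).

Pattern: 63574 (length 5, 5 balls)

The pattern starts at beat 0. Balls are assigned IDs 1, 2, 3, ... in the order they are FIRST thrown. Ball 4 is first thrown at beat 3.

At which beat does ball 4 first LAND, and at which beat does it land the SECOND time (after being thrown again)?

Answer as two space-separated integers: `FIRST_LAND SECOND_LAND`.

Beat 0 (L): throw ball1 h=6 -> lands@6:L; in-air after throw: [b1@6:L]
Beat 1 (R): throw ball2 h=3 -> lands@4:L; in-air after throw: [b2@4:L b1@6:L]
Beat 2 (L): throw ball3 h=5 -> lands@7:R; in-air after throw: [b2@4:L b1@6:L b3@7:R]
Beat 3 (R): throw ball4 h=7 -> lands@10:L; in-air after throw: [b2@4:L b1@6:L b3@7:R b4@10:L]
Beat 4 (L): throw ball2 h=4 -> lands@8:L; in-air after throw: [b1@6:L b3@7:R b2@8:L b4@10:L]
Beat 5 (R): throw ball5 h=6 -> lands@11:R; in-air after throw: [b1@6:L b3@7:R b2@8:L b4@10:L b5@11:R]
Beat 6 (L): throw ball1 h=3 -> lands@9:R; in-air after throw: [b3@7:R b2@8:L b1@9:R b4@10:L b5@11:R]
Beat 7 (R): throw ball3 h=5 -> lands@12:L; in-air after throw: [b2@8:L b1@9:R b4@10:L b5@11:R b3@12:L]
Beat 8 (L): throw ball2 h=7 -> lands@15:R; in-air after throw: [b1@9:R b4@10:L b5@11:R b3@12:L b2@15:R]
Beat 9 (R): throw ball1 h=4 -> lands@13:R; in-air after throw: [b4@10:L b5@11:R b3@12:L b1@13:R b2@15:R]
Beat 10 (L): throw ball4 h=6 -> lands@16:L; in-air after throw: [b5@11:R b3@12:L b1@13:R b2@15:R b4@16:L]
Beat 11 (R): throw ball5 h=3 -> lands@14:L; in-air after throw: [b3@12:L b1@13:R b5@14:L b2@15:R b4@16:L]
Beat 12 (L): throw ball3 h=5 -> lands@17:R; in-air after throw: [b1@13:R b5@14:L b2@15:R b4@16:L b3@17:R]
Beat 13 (R): throw ball1 h=7 -> lands@20:L; in-air after throw: [b5@14:L b2@15:R b4@16:L b3@17:R b1@20:L]
Beat 14 (L): throw ball5 h=4 -> lands@18:L; in-air after throw: [b2@15:R b4@16:L b3@17:R b5@18:L b1@20:L]
Beat 15 (R): throw ball2 h=6 -> lands@21:R; in-air after throw: [b4@16:L b3@17:R b5@18:L b1@20:L b2@21:R]
Beat 16 (L): throw ball4 h=3 -> lands@19:R; in-air after throw: [b3@17:R b5@18:L b4@19:R b1@20:L b2@21:R]
Ball 4: thrown@3 h=7 -> first land @10; rethrown@10 h=6 -> second land @16

Answer: 10 16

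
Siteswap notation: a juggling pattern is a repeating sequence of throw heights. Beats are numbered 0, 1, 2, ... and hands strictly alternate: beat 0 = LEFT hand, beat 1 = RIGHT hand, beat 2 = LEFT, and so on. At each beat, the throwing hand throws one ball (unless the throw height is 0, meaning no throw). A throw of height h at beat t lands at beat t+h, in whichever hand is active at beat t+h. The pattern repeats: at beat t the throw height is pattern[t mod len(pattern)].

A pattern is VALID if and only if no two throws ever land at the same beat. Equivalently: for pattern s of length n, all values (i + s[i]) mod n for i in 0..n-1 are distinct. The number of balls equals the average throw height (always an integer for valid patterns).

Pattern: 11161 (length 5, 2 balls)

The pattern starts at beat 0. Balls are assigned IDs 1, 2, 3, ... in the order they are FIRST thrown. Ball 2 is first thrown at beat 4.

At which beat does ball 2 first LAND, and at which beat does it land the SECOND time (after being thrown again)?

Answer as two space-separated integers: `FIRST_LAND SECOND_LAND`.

Beat 0 (L): throw ball1 h=1 -> lands@1:R; in-air after throw: [b1@1:R]
Beat 1 (R): throw ball1 h=1 -> lands@2:L; in-air after throw: [b1@2:L]
Beat 2 (L): throw ball1 h=1 -> lands@3:R; in-air after throw: [b1@3:R]
Beat 3 (R): throw ball1 h=6 -> lands@9:R; in-air after throw: [b1@9:R]
Beat 4 (L): throw ball2 h=1 -> lands@5:R; in-air after throw: [b2@5:R b1@9:R]
Beat 5 (R): throw ball2 h=1 -> lands@6:L; in-air after throw: [b2@6:L b1@9:R]
Beat 6 (L): throw ball2 h=1 -> lands@7:R; in-air after throw: [b2@7:R b1@9:R]
Ball 2: thrown@4 h=1 -> first land @5; rethrown@5 h=1 -> second land @6

Answer: 5 6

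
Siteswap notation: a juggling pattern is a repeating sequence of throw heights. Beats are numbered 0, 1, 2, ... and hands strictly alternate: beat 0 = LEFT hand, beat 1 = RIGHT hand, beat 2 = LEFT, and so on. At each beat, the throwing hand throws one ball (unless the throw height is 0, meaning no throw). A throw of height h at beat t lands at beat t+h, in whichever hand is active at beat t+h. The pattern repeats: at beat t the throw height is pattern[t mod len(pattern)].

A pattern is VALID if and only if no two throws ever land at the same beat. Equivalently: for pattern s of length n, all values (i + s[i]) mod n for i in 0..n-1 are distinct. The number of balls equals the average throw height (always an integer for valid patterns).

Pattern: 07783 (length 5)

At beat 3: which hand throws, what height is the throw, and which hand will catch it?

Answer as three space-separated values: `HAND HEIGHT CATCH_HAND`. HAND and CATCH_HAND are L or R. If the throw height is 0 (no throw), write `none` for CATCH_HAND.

Beat 3: 3 mod 2 = 1, so hand = R
Throw height = pattern[3 mod 5] = pattern[3] = 8
Lands at beat 3+8=11, 11 mod 2 = 1, so catch hand = R

Answer: R 8 R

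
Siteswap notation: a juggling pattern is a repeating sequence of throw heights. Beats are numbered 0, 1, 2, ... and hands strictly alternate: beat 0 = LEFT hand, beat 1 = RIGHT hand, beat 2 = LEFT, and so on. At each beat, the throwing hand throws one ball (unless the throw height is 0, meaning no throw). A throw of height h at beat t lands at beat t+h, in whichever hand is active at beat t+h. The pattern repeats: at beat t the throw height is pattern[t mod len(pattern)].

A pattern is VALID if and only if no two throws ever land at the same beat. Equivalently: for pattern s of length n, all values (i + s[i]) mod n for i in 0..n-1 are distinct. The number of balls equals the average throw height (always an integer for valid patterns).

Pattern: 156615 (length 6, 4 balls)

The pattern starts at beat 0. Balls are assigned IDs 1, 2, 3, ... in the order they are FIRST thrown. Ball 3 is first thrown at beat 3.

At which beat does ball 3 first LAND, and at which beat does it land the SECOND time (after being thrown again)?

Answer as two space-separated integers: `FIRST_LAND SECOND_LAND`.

Answer: 9 15

Derivation:
Beat 0 (L): throw ball1 h=1 -> lands@1:R; in-air after throw: [b1@1:R]
Beat 1 (R): throw ball1 h=5 -> lands@6:L; in-air after throw: [b1@6:L]
Beat 2 (L): throw ball2 h=6 -> lands@8:L; in-air after throw: [b1@6:L b2@8:L]
Beat 3 (R): throw ball3 h=6 -> lands@9:R; in-air after throw: [b1@6:L b2@8:L b3@9:R]
Beat 4 (L): throw ball4 h=1 -> lands@5:R; in-air after throw: [b4@5:R b1@6:L b2@8:L b3@9:R]
Beat 5 (R): throw ball4 h=5 -> lands@10:L; in-air after throw: [b1@6:L b2@8:L b3@9:R b4@10:L]
Beat 6 (L): throw ball1 h=1 -> lands@7:R; in-air after throw: [b1@7:R b2@8:L b3@9:R b4@10:L]
Beat 7 (R): throw ball1 h=5 -> lands@12:L; in-air after throw: [b2@8:L b3@9:R b4@10:L b1@12:L]
Beat 8 (L): throw ball2 h=6 -> lands@14:L; in-air after throw: [b3@9:R b4@10:L b1@12:L b2@14:L]
Beat 9 (R): throw ball3 h=6 -> lands@15:R; in-air after throw: [b4@10:L b1@12:L b2@14:L b3@15:R]
Beat 10 (L): throw ball4 h=1 -> lands@11:R; in-air after throw: [b4@11:R b1@12:L b2@14:L b3@15:R]
Beat 11 (R): throw ball4 h=5 -> lands@16:L; in-air after throw: [b1@12:L b2@14:L b3@15:R b4@16:L]
Beat 12 (L): throw ball1 h=1 -> lands@13:R; in-air after throw: [b1@13:R b2@14:L b3@15:R b4@16:L]
Ball 3: thrown@3 h=6 -> first land @9; rethrown@9 h=6 -> second land @15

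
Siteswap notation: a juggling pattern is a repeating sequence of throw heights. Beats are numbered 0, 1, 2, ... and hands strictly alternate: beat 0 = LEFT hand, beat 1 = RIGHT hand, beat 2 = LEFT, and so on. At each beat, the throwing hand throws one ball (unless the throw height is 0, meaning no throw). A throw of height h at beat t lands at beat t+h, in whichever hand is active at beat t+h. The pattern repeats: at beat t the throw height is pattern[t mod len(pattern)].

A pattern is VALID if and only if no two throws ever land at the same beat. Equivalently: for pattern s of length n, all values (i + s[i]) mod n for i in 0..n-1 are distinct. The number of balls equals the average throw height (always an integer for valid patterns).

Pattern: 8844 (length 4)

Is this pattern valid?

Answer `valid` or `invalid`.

i=0: (i + s[i]) mod n = (0 + 8) mod 4 = 0
i=1: (i + s[i]) mod n = (1 + 8) mod 4 = 1
i=2: (i + s[i]) mod n = (2 + 4) mod 4 = 2
i=3: (i + s[i]) mod n = (3 + 4) mod 4 = 3
Residues: [0, 1, 2, 3], distinct: True

Answer: valid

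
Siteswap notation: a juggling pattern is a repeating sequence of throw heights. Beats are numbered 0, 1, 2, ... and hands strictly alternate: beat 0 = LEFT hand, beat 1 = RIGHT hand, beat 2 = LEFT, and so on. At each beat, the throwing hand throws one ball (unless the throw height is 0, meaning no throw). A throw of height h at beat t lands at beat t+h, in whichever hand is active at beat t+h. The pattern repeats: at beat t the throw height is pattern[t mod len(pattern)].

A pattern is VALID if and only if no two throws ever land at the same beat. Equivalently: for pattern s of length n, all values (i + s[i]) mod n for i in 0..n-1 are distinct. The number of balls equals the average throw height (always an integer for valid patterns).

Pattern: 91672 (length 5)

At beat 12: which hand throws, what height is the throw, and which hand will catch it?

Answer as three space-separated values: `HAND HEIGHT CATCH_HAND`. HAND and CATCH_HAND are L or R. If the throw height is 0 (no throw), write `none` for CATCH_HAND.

Beat 12: 12 mod 2 = 0, so hand = L
Throw height = pattern[12 mod 5] = pattern[2] = 6
Lands at beat 12+6=18, 18 mod 2 = 0, so catch hand = L

Answer: L 6 L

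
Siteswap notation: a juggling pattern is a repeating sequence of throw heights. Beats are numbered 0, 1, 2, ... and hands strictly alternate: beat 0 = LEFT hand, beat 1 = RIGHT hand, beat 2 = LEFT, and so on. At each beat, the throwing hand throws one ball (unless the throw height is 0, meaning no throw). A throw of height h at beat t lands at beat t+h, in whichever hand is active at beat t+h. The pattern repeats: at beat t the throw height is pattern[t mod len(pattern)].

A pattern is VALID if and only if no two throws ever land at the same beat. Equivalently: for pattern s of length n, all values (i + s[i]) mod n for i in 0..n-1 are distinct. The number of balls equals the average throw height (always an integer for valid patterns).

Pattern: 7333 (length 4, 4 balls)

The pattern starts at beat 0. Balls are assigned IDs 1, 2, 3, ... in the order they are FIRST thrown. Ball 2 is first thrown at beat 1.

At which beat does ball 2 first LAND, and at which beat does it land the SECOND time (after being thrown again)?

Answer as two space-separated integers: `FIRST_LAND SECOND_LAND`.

Answer: 4 11

Derivation:
Beat 0 (L): throw ball1 h=7 -> lands@7:R; in-air after throw: [b1@7:R]
Beat 1 (R): throw ball2 h=3 -> lands@4:L; in-air after throw: [b2@4:L b1@7:R]
Beat 2 (L): throw ball3 h=3 -> lands@5:R; in-air after throw: [b2@4:L b3@5:R b1@7:R]
Beat 3 (R): throw ball4 h=3 -> lands@6:L; in-air after throw: [b2@4:L b3@5:R b4@6:L b1@7:R]
Beat 4 (L): throw ball2 h=7 -> lands@11:R; in-air after throw: [b3@5:R b4@6:L b1@7:R b2@11:R]
Beat 5 (R): throw ball3 h=3 -> lands@8:L; in-air after throw: [b4@6:L b1@7:R b3@8:L b2@11:R]
Beat 6 (L): throw ball4 h=3 -> lands@9:R; in-air after throw: [b1@7:R b3@8:L b4@9:R b2@11:R]
Beat 7 (R): throw ball1 h=3 -> lands@10:L; in-air after throw: [b3@8:L b4@9:R b1@10:L b2@11:R]
Beat 8 (L): throw ball3 h=7 -> lands@15:R; in-air after throw: [b4@9:R b1@10:L b2@11:R b3@15:R]
Beat 9 (R): throw ball4 h=3 -> lands@12:L; in-air after throw: [b1@10:L b2@11:R b4@12:L b3@15:R]
Beat 10 (L): throw ball1 h=3 -> lands@13:R; in-air after throw: [b2@11:R b4@12:L b1@13:R b3@15:R]
Beat 11 (R): throw ball2 h=3 -> lands@14:L; in-air after throw: [b4@12:L b1@13:R b2@14:L b3@15:R]
Ball 2: thrown@1 h=3 -> first land @4; rethrown@4 h=7 -> second land @11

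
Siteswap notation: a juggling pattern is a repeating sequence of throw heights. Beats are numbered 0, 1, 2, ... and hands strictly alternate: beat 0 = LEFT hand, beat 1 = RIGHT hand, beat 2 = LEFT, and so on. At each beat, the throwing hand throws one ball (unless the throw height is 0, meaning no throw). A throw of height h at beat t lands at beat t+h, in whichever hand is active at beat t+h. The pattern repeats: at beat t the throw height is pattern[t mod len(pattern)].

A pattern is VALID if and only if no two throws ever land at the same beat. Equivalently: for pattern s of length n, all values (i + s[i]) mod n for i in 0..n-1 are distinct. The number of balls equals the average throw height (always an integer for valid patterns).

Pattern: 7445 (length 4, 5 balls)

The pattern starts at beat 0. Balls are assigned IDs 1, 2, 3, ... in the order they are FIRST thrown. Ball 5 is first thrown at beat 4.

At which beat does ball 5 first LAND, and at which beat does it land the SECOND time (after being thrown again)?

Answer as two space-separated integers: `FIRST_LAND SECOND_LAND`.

Beat 0 (L): throw ball1 h=7 -> lands@7:R; in-air after throw: [b1@7:R]
Beat 1 (R): throw ball2 h=4 -> lands@5:R; in-air after throw: [b2@5:R b1@7:R]
Beat 2 (L): throw ball3 h=4 -> lands@6:L; in-air after throw: [b2@5:R b3@6:L b1@7:R]
Beat 3 (R): throw ball4 h=5 -> lands@8:L; in-air after throw: [b2@5:R b3@6:L b1@7:R b4@8:L]
Beat 4 (L): throw ball5 h=7 -> lands@11:R; in-air after throw: [b2@5:R b3@6:L b1@7:R b4@8:L b5@11:R]
Beat 5 (R): throw ball2 h=4 -> lands@9:R; in-air after throw: [b3@6:L b1@7:R b4@8:L b2@9:R b5@11:R]
Beat 6 (L): throw ball3 h=4 -> lands@10:L; in-air after throw: [b1@7:R b4@8:L b2@9:R b3@10:L b5@11:R]
Beat 7 (R): throw ball1 h=5 -> lands@12:L; in-air after throw: [b4@8:L b2@9:R b3@10:L b5@11:R b1@12:L]
Beat 8 (L): throw ball4 h=7 -> lands@15:R; in-air after throw: [b2@9:R b3@10:L b5@11:R b1@12:L b4@15:R]
Beat 9 (R): throw ball2 h=4 -> lands@13:R; in-air after throw: [b3@10:L b5@11:R b1@12:L b2@13:R b4@15:R]
Beat 10 (L): throw ball3 h=4 -> lands@14:L; in-air after throw: [b5@11:R b1@12:L b2@13:R b3@14:L b4@15:R]
Beat 11 (R): throw ball5 h=5 -> lands@16:L; in-air after throw: [b1@12:L b2@13:R b3@14:L b4@15:R b5@16:L]
Beat 12 (L): throw ball1 h=7 -> lands@19:R; in-air after throw: [b2@13:R b3@14:L b4@15:R b5@16:L b1@19:R]
Beat 13 (R): throw ball2 h=4 -> lands@17:R; in-air after throw: [b3@14:L b4@15:R b5@16:L b2@17:R b1@19:R]
Beat 14 (L): throw ball3 h=4 -> lands@18:L; in-air after throw: [b4@15:R b5@16:L b2@17:R b3@18:L b1@19:R]
Beat 15 (R): throw ball4 h=5 -> lands@20:L; in-air after throw: [b5@16:L b2@17:R b3@18:L b1@19:R b4@20:L]
Beat 16 (L): throw ball5 h=7 -> lands@23:R; in-air after throw: [b2@17:R b3@18:L b1@19:R b4@20:L b5@23:R]
Ball 5: thrown@4 h=7 -> first land @11; rethrown@11 h=5 -> second land @16

Answer: 11 16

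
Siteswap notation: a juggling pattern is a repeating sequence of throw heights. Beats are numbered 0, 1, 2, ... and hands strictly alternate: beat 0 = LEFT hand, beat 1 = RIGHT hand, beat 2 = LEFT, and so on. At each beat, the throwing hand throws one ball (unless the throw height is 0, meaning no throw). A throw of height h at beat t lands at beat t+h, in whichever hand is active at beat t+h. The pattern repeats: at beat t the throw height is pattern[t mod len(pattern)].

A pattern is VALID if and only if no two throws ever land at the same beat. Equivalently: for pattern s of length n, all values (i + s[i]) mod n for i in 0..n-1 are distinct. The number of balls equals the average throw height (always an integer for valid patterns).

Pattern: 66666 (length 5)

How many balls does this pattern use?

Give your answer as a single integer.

Pattern = [6, 6, 6, 6, 6], length n = 5
  position 0: throw height = 6, running sum = 6
  position 1: throw height = 6, running sum = 12
  position 2: throw height = 6, running sum = 18
  position 3: throw height = 6, running sum = 24
  position 4: throw height = 6, running sum = 30
Total sum = 30; balls = sum / n = 30 / 5 = 6

Answer: 6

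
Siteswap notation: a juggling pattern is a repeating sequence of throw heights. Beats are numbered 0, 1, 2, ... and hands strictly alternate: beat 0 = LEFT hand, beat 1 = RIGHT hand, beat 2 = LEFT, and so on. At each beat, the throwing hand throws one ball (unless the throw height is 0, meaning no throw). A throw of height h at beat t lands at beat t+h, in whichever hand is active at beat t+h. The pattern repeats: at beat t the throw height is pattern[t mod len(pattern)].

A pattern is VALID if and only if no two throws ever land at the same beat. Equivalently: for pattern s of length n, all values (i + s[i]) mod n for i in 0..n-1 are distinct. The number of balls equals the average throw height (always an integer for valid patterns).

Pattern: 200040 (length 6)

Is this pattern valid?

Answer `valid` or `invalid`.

Answer: invalid

Derivation:
i=0: (i + s[i]) mod n = (0 + 2) mod 6 = 2
i=1: (i + s[i]) mod n = (1 + 0) mod 6 = 1
i=2: (i + s[i]) mod n = (2 + 0) mod 6 = 2
i=3: (i + s[i]) mod n = (3 + 0) mod 6 = 3
i=4: (i + s[i]) mod n = (4 + 4) mod 6 = 2
i=5: (i + s[i]) mod n = (5 + 0) mod 6 = 5
Residues: [2, 1, 2, 3, 2, 5], distinct: False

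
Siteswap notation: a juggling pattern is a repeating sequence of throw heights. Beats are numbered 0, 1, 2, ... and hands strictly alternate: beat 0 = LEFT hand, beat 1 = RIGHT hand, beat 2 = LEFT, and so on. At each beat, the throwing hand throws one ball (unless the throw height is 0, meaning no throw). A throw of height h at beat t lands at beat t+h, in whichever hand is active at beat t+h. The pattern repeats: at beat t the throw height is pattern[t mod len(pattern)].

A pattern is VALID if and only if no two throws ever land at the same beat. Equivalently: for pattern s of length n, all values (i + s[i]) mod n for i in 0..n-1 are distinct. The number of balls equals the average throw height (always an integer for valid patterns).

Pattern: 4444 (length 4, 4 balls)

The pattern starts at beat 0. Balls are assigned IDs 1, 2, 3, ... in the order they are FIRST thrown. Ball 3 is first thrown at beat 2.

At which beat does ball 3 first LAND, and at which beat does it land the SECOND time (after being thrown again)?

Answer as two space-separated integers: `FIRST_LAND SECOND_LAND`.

Beat 0 (L): throw ball1 h=4 -> lands@4:L; in-air after throw: [b1@4:L]
Beat 1 (R): throw ball2 h=4 -> lands@5:R; in-air after throw: [b1@4:L b2@5:R]
Beat 2 (L): throw ball3 h=4 -> lands@6:L; in-air after throw: [b1@4:L b2@5:R b3@6:L]
Beat 3 (R): throw ball4 h=4 -> lands@7:R; in-air after throw: [b1@4:L b2@5:R b3@6:L b4@7:R]
Beat 4 (L): throw ball1 h=4 -> lands@8:L; in-air after throw: [b2@5:R b3@6:L b4@7:R b1@8:L]
Beat 5 (R): throw ball2 h=4 -> lands@9:R; in-air after throw: [b3@6:L b4@7:R b1@8:L b2@9:R]
Beat 6 (L): throw ball3 h=4 -> lands@10:L; in-air after throw: [b4@7:R b1@8:L b2@9:R b3@10:L]
Beat 7 (R): throw ball4 h=4 -> lands@11:R; in-air after throw: [b1@8:L b2@9:R b3@10:L b4@11:R]
Beat 8 (L): throw ball1 h=4 -> lands@12:L; in-air after throw: [b2@9:R b3@10:L b4@11:R b1@12:L]
Beat 9 (R): throw ball2 h=4 -> lands@13:R; in-air after throw: [b3@10:L b4@11:R b1@12:L b2@13:R]
Beat 10 (L): throw ball3 h=4 -> lands@14:L; in-air after throw: [b4@11:R b1@12:L b2@13:R b3@14:L]
Ball 3: thrown@2 h=4 -> first land @6; rethrown@6 h=4 -> second land @10

Answer: 6 10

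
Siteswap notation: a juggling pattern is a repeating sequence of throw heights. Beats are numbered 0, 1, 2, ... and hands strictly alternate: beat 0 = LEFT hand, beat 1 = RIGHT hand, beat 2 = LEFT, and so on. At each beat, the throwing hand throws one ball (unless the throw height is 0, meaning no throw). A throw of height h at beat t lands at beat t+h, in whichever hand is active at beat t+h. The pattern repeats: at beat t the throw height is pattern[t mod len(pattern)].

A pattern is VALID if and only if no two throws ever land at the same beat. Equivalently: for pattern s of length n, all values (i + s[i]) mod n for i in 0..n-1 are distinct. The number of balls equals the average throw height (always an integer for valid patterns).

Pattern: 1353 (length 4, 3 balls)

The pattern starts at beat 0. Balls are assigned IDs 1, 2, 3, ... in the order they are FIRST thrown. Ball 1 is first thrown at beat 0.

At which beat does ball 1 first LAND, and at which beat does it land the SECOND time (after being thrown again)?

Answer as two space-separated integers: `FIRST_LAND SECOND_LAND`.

Beat 0 (L): throw ball1 h=1 -> lands@1:R; in-air after throw: [b1@1:R]
Beat 1 (R): throw ball1 h=3 -> lands@4:L; in-air after throw: [b1@4:L]
Beat 2 (L): throw ball2 h=5 -> lands@7:R; in-air after throw: [b1@4:L b2@7:R]
Beat 3 (R): throw ball3 h=3 -> lands@6:L; in-air after throw: [b1@4:L b3@6:L b2@7:R]
Beat 4 (L): throw ball1 h=1 -> lands@5:R; in-air after throw: [b1@5:R b3@6:L b2@7:R]
Ball 1: thrown@0 h=1 -> first land @1; rethrown@1 h=3 -> second land @4

Answer: 1 4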